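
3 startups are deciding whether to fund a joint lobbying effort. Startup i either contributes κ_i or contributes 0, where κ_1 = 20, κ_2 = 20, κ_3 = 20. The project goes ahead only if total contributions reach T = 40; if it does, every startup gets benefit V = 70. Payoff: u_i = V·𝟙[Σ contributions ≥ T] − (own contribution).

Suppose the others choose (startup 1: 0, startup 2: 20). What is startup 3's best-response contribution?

20

Others' total = 20. Contributing 20 brings total to 40 ≥ 40: gain V − κ_3 = 50.
Best response: 20.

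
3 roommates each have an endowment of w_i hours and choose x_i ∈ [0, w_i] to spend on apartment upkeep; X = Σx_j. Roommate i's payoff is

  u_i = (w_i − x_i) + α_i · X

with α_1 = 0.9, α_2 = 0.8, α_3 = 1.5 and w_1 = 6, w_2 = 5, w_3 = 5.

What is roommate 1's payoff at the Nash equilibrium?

∂u_i/∂x_i = α_i − 1, so roommate i contributes w_i if α_i > 1, else 0.
α_i > 1 for i ∈ {3}; NE contributions (0, 0, 5), X = 5.
u_1 = (6 − 0) + 0.9·5 = 10.5.

10.5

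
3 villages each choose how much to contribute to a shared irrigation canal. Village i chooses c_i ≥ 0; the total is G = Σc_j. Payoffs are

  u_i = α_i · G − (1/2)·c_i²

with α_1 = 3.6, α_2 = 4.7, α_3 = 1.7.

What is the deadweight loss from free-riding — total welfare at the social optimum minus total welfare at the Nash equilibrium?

Village i's FOC: ∂u_i/∂c_i = α_i − c_i = 0, so c_i* = α_i.
NE contributions = (3.6, 4.7, 1.7); G = 10.
W^NE = (Σα)·G − ½Σα_i² = 10² − ½·37.94 = 81.03.
Planner sets c_i = Σα_j = 10 for every i, so G^SO = 3·10 = 30.
W^SO = (Σα)·G^SO − ½·3·(Σα)² = (3/2)·10² = 150.
Deadweight loss = W^SO − W^NE = 68.97.

68.97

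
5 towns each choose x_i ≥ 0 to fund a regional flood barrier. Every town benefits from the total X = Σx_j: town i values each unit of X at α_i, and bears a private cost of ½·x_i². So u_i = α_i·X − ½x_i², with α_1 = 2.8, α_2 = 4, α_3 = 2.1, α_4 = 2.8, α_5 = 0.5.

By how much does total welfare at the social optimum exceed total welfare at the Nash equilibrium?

241.43

Town i's FOC: ∂u_i/∂x_i = α_i − x_i = 0, so x_i* = α_i.
NE contributions = (2.8, 4, 2.1, 2.8, 0.5); X = 12.2.
W^NE = (Σα)·X − ½Σα_i² = 12.2² − ½·36.34 = 130.67.
Planner sets x_i = Σα_j = 12.2 for every i, so X^SO = 5·12.2 = 61.
W^SO = (Σα)·X^SO − ½·5·(Σα)² = (5/2)·12.2² = 372.1.
Deadweight loss = W^SO − W^NE = 241.43.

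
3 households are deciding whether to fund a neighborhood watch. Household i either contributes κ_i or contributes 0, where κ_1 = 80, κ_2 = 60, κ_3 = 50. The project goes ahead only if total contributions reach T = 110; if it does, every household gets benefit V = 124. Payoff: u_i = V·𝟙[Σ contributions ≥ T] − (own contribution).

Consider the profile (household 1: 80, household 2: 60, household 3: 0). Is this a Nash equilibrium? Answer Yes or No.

Total = 140 ≥ 110: provided.
Household 1 (pledges 80, payoff 44): dropping to 0 → total 60, payoff 0. No gain.
Household 2 (pledges 60, payoff 64): dropping to 0 → total 80, payoff 0. No gain.
Household 3 (pledges 0, payoff 124): pledging 50 → total 190, payoff 74. No gain.

Yes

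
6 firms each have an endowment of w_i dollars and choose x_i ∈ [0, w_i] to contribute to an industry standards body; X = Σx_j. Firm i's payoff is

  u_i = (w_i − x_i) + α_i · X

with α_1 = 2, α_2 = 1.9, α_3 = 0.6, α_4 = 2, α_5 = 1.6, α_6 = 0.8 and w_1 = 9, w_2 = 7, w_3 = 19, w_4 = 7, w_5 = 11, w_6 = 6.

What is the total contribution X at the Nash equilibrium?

∂u_i/∂x_i = α_i − 1, so firm i contributes w_i if α_i > 1, else 0.
α_i > 1 for i ∈ {1, 2, 4, 5}; NE contributions (9, 7, 0, 7, 11, 0), X = 34.

34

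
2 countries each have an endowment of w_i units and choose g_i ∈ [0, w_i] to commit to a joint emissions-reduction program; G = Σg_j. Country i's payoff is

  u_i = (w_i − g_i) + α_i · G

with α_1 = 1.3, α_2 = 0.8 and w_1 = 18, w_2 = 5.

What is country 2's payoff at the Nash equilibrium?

19.4

∂u_i/∂g_i = α_i − 1, so country i contributes w_i if α_i > 1, else 0.
α_i > 1 for i ∈ {1}; NE contributions (18, 0), G = 18.
u_2 = (5 − 0) + 0.8·18 = 19.4.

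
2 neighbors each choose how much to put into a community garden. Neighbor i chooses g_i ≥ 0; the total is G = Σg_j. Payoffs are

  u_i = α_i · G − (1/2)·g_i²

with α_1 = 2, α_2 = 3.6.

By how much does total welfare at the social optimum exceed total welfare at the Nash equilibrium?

Neighbor i's FOC: ∂u_i/∂g_i = α_i − g_i = 0, so g_i* = α_i.
NE contributions = (2, 3.6); G = 5.6.
W^NE = (Σα)·G − ½Σα_i² = 5.6² − ½·16.96 = 22.88.
Planner sets g_i = Σα_j = 5.6 for every i, so G^SO = 2·5.6 = 11.2.
W^SO = (Σα)·G^SO − ½·2·(Σα)² = (2/2)·5.6² = 31.36.
Deadweight loss = W^SO − W^NE = 8.48.

8.48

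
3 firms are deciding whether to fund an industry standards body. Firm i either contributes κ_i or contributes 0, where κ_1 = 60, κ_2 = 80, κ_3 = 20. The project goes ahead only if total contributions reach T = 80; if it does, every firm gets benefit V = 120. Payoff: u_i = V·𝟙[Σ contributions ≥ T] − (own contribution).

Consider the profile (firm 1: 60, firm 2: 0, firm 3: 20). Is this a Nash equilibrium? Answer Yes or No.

Total = 80 ≥ 80: provided.
Firm 1 (pledges 60, payoff 60): dropping to 0 → total 20, payoff 0. No gain.
Firm 2 (pledges 0, payoff 120): pledging 80 → total 160, payoff 40. No gain.
Firm 3 (pledges 20, payoff 100): dropping to 0 → total 60, payoff 0. No gain.

Yes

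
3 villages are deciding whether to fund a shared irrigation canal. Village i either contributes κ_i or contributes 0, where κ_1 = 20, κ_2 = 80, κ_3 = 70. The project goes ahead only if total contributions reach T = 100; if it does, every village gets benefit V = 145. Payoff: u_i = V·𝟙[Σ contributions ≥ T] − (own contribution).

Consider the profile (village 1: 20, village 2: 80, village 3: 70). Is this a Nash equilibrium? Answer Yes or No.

Total = 170 ≥ 100: provided.
Village 1 (pledges 20, payoff 125): dropping to 0 → total 150, payoff 145. Profitable deviation.

No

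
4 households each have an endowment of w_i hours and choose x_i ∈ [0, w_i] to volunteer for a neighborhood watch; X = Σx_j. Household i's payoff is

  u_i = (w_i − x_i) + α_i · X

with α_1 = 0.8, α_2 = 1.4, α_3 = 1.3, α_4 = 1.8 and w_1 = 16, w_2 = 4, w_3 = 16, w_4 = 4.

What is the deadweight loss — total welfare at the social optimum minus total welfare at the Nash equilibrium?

68.8

∂u_i/∂x_i = α_i − 1, so household i contributes w_i if α_i > 1, else 0.
α_i > 1 for i ∈ {2, 3, 4}; NE contributions (0, 4, 16, 4), X = 24.
W^NE = Σw_i − X^NE + (Σα_i)·X^NE = 40 + 4.3·24 = 143.2.
Planner: ∂(Σu_j)/∂x_i = Σα_j − 1 = 4.3 > 0, so everyone contributes w_i; X^SO = 40, W^SO = 40 + 4.3·40 = 212.
Deadweight loss = 68.8.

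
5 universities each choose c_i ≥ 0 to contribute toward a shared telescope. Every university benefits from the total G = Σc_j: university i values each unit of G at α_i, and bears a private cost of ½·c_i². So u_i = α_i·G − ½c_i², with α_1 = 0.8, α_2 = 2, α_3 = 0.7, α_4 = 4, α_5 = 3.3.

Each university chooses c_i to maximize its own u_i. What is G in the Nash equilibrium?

University i's FOC: ∂u_i/∂c_i = α_i − c_i = 0, so c_i* = α_i.
NE contributions = (0.8, 2, 0.7, 4, 3.3); G = 10.8.

10.8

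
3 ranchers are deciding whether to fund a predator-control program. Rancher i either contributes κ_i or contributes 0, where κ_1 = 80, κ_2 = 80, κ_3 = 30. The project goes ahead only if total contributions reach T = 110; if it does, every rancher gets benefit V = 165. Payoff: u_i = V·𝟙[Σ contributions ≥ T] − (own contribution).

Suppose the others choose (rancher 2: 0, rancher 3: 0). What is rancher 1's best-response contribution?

Others' total = 0. Even contributing 80 gives 80 < 110: no benefit either way.
Best response: 0.

0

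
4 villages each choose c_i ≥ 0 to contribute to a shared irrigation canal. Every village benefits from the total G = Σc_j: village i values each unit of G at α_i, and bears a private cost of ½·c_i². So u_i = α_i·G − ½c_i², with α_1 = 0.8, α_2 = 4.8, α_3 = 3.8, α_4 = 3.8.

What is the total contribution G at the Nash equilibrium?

Village i's FOC: ∂u_i/∂c_i = α_i − c_i = 0, so c_i* = α_i.
NE contributions = (0.8, 4.8, 3.8, 3.8); G = 13.2.

13.2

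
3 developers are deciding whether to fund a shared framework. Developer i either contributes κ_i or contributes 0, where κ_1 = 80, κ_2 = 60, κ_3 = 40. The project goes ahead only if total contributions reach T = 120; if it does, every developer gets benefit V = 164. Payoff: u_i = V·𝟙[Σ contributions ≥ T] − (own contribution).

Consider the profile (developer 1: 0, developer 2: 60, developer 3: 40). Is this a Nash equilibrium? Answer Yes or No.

No

Total = 100 < 120: not provided.
Developer 1 (pledges 0, payoff 0): pledging 80 → total 180, payoff 84. Profitable deviation.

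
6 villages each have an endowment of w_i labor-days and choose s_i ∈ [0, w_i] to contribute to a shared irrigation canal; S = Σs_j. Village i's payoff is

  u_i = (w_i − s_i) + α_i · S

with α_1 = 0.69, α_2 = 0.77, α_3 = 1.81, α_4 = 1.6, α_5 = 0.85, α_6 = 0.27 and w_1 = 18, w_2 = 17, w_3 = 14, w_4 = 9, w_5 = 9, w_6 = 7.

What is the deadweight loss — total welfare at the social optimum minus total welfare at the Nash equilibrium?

∂u_i/∂s_i = α_i − 1, so village i contributes w_i if α_i > 1, else 0.
α_i > 1 for i ∈ {3, 4}; NE contributions (0, 0, 14, 9, 0, 0), S = 23.
W^NE = Σw_i − S^NE + (Σα_i)·S^NE = 74 + 4.99·23 = 188.77.
Planner: ∂(Σu_j)/∂s_i = Σα_j − 1 = 4.99 > 0, so everyone contributes w_i; S^SO = 74, W^SO = 74 + 4.99·74 = 443.26.
Deadweight loss = 254.49.

254.49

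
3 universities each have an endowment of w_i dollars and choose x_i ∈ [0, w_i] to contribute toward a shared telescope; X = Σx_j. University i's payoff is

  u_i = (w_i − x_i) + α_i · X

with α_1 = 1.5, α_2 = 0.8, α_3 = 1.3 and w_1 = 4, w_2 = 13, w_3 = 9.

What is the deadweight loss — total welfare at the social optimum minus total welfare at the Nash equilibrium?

∂u_i/∂x_i = α_i − 1, so university i contributes w_i if α_i > 1, else 0.
α_i > 1 for i ∈ {1, 3}; NE contributions (4, 0, 9), X = 13.
W^NE = Σw_i − X^NE + (Σα_i)·X^NE = 26 + 2.6·13 = 59.8.
Planner: ∂(Σu_j)/∂x_i = Σα_j − 1 = 2.6 > 0, so everyone contributes w_i; X^SO = 26, W^SO = 26 + 2.6·26 = 93.6.
Deadweight loss = 33.8.

33.8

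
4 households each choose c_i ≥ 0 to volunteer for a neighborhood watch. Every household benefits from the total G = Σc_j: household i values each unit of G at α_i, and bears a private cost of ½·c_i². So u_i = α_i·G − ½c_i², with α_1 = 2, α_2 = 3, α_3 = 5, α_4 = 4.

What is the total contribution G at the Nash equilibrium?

14

Household i's FOC: ∂u_i/∂c_i = α_i − c_i = 0, so c_i* = α_i.
NE contributions = (2, 3, 5, 4); G = 14.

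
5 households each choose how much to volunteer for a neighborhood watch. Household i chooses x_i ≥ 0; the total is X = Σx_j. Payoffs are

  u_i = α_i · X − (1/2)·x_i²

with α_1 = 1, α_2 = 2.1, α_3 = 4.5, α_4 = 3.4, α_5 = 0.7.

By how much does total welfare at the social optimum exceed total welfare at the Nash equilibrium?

224.19

Household i's FOC: ∂u_i/∂x_i = α_i − x_i = 0, so x_i* = α_i.
NE contributions = (1, 2.1, 4.5, 3.4, 0.7); X = 11.7.
W^NE = (Σα)·X − ½Σα_i² = 11.7² − ½·37.71 = 118.035.
Planner sets x_i = Σα_j = 11.7 for every i, so X^SO = 5·11.7 = 58.5.
W^SO = (Σα)·X^SO − ½·5·(Σα)² = (5/2)·11.7² = 342.225.
Deadweight loss = W^SO − W^NE = 224.19.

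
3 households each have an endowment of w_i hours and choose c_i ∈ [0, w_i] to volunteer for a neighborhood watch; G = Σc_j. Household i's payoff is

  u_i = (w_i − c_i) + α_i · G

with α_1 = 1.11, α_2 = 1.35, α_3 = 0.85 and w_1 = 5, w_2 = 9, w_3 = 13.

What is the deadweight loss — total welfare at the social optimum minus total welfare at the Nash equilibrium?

∂u_i/∂c_i = α_i − 1, so household i contributes w_i if α_i > 1, else 0.
α_i > 1 for i ∈ {1, 2}; NE contributions (5, 9, 0), G = 14.
W^NE = Σw_i − G^NE + (Σα_i)·G^NE = 27 + 2.31·14 = 59.34.
Planner: ∂(Σu_j)/∂c_i = Σα_j − 1 = 2.31 > 0, so everyone contributes w_i; G^SO = 27, W^SO = 27 + 2.31·27 = 89.37.
Deadweight loss = 30.03.

30.03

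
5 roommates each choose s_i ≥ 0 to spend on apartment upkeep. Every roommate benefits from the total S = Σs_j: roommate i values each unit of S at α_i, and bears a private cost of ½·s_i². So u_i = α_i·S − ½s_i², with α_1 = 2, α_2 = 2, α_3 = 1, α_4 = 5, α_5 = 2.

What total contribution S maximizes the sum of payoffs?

Planner FOC: ∂(Σu_j)/∂s_i = (Σα_j) − s_i = 0, so s_i^SO = Σα_j = 12 for every i; S^SO = 60.

60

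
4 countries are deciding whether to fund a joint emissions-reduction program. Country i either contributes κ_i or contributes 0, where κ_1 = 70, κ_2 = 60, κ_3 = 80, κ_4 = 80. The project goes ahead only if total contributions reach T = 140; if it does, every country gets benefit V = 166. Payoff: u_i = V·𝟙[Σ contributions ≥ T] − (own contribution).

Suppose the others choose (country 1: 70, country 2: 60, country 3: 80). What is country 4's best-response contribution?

0

Others' total = 210 ≥ 140; contributing adds cost 80 for no extra benefit.
Best response: 0.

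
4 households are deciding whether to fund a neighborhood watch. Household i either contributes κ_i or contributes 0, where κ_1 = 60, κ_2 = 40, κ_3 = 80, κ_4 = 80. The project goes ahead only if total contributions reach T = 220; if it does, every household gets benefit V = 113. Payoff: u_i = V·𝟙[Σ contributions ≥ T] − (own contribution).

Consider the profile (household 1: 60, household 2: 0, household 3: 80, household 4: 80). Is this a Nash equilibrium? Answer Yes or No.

Yes

Total = 220 ≥ 220: provided.
Household 1 (pledges 60, payoff 53): dropping to 0 → total 160, payoff 0. No gain.
Household 2 (pledges 0, payoff 113): pledging 40 → total 260, payoff 73. No gain.
Household 3 (pledges 80, payoff 33): dropping to 0 → total 140, payoff 0. No gain.
Household 4 (pledges 80, payoff 33): dropping to 0 → total 140, payoff 0. No gain.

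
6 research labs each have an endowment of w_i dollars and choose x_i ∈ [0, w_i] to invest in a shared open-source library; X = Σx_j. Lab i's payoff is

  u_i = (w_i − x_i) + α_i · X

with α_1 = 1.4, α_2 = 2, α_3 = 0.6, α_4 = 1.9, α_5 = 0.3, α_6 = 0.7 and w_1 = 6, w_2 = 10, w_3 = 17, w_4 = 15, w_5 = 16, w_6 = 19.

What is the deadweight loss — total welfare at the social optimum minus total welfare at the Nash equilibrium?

∂u_i/∂x_i = α_i − 1, so lab i contributes w_i if α_i > 1, else 0.
α_i > 1 for i ∈ {1, 2, 4}; NE contributions (6, 10, 0, 15, 0, 0), X = 31.
W^NE = Σw_i − X^NE + (Σα_i)·X^NE = 83 + 5.9·31 = 265.9.
Planner: ∂(Σu_j)/∂x_i = Σα_j − 1 = 5.9 > 0, so everyone contributes w_i; X^SO = 83, W^SO = 83 + 5.9·83 = 572.7.
Deadweight loss = 306.8.

306.8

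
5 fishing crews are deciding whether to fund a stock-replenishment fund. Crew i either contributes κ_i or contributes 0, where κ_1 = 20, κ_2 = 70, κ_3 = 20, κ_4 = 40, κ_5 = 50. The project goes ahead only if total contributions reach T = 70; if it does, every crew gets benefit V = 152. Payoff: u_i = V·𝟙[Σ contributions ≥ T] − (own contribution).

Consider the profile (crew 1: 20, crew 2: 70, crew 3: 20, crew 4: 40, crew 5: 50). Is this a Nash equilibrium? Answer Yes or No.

No

Total = 200 ≥ 70: provided.
Crew 1 (pledges 20, payoff 132): dropping to 0 → total 180, payoff 152. Profitable deviation.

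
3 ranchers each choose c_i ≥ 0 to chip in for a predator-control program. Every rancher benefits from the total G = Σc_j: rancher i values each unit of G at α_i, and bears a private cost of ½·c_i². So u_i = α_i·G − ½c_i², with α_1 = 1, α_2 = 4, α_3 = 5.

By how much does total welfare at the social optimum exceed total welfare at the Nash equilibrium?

Rancher i's FOC: ∂u_i/∂c_i = α_i − c_i = 0, so c_i* = α_i.
NE contributions = (1, 4, 5); G = 10.
W^NE = (Σα)·G − ½Σα_i² = 10² − ½·42 = 79.
Planner sets c_i = Σα_j = 10 for every i, so G^SO = 3·10 = 30.
W^SO = (Σα)·G^SO − ½·3·(Σα)² = (3/2)·10² = 150.
Deadweight loss = W^SO − W^NE = 71.

71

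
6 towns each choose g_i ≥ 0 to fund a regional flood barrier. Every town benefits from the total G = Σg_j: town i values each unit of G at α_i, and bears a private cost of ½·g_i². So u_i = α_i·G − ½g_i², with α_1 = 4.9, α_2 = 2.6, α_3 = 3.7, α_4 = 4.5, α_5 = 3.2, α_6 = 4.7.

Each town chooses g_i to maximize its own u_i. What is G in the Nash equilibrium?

23.6

Town i's FOC: ∂u_i/∂g_i = α_i − g_i = 0, so g_i* = α_i.
NE contributions = (4.9, 2.6, 3.7, 4.5, 3.2, 4.7); G = 23.6.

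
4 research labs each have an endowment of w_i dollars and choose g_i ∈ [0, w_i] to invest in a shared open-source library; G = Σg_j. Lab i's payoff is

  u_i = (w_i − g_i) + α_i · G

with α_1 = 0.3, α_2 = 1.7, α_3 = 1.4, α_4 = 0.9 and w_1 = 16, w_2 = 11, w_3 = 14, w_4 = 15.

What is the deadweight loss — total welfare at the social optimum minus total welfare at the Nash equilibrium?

102.3

∂u_i/∂g_i = α_i − 1, so lab i contributes w_i if α_i > 1, else 0.
α_i > 1 for i ∈ {2, 3}; NE contributions (0, 11, 14, 0), G = 25.
W^NE = Σw_i − G^NE + (Σα_i)·G^NE = 56 + 3.3·25 = 138.5.
Planner: ∂(Σu_j)/∂g_i = Σα_j − 1 = 3.3 > 0, so everyone contributes w_i; G^SO = 56, W^SO = 56 + 3.3·56 = 240.8.
Deadweight loss = 102.3.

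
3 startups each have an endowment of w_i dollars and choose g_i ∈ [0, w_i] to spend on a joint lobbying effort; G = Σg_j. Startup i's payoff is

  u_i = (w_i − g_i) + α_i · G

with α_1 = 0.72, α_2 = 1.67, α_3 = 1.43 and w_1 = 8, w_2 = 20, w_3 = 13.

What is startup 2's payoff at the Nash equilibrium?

55.11

∂u_i/∂g_i = α_i − 1, so startup i contributes w_i if α_i > 1, else 0.
α_i > 1 for i ∈ {2, 3}; NE contributions (0, 20, 13), G = 33.
u_2 = (20 − 20) + 1.67·33 = 55.11.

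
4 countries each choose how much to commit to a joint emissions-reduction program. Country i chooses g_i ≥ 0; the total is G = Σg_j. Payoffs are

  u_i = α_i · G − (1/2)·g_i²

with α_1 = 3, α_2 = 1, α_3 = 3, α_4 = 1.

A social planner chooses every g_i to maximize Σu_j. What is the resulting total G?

Planner FOC: ∂(Σu_j)/∂g_i = (Σα_j) − g_i = 0, so g_i^SO = Σα_j = 8 for every i; G^SO = 32.

32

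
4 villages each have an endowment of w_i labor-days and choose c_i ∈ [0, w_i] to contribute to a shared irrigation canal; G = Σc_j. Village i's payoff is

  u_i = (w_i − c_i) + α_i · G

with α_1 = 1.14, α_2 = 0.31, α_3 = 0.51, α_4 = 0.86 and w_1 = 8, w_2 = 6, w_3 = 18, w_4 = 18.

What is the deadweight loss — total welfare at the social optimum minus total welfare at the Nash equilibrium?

∂u_i/∂c_i = α_i − 1, so village i contributes w_i if α_i > 1, else 0.
α_i > 1 for i ∈ {1}; NE contributions (8, 0, 0, 0), G = 8.
W^NE = Σw_i − G^NE + (Σα_i)·G^NE = 50 + 1.82·8 = 64.56.
Planner: ∂(Σu_j)/∂c_i = Σα_j − 1 = 1.82 > 0, so everyone contributes w_i; G^SO = 50, W^SO = 50 + 1.82·50 = 141.
Deadweight loss = 76.44.

76.44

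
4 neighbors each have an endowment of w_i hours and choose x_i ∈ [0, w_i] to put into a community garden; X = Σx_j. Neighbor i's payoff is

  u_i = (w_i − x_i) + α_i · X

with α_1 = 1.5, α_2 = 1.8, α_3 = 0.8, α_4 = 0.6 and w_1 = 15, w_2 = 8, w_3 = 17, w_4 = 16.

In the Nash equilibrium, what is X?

23

∂u_i/∂x_i = α_i − 1, so neighbor i contributes w_i if α_i > 1, else 0.
α_i > 1 for i ∈ {1, 2}; NE contributions (15, 8, 0, 0), X = 23.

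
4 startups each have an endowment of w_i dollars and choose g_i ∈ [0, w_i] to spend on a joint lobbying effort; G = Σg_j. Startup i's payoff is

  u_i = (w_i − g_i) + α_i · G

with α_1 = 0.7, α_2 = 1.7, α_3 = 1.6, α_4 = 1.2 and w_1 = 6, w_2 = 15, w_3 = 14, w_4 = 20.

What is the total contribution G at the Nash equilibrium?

49

∂u_i/∂g_i = α_i − 1, so startup i contributes w_i if α_i > 1, else 0.
α_i > 1 for i ∈ {2, 3, 4}; NE contributions (0, 15, 14, 20), G = 49.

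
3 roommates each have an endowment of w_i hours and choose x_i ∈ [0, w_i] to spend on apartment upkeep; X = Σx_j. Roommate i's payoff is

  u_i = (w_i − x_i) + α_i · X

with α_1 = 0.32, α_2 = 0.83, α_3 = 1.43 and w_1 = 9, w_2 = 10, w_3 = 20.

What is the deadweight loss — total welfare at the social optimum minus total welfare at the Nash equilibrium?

30.02

∂u_i/∂x_i = α_i − 1, so roommate i contributes w_i if α_i > 1, else 0.
α_i > 1 for i ∈ {3}; NE contributions (0, 0, 20), X = 20.
W^NE = Σw_i − X^NE + (Σα_i)·X^NE = 39 + 1.58·20 = 70.6.
Planner: ∂(Σu_j)/∂x_i = Σα_j − 1 = 1.58 > 0, so everyone contributes w_i; X^SO = 39, W^SO = 39 + 1.58·39 = 100.62.
Deadweight loss = 30.02.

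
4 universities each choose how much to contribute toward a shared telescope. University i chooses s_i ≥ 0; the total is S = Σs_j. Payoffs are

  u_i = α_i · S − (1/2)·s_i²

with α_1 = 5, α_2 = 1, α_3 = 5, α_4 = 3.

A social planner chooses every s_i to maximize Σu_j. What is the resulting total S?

56

Planner FOC: ∂(Σu_j)/∂s_i = (Σα_j) − s_i = 0, so s_i^SO = Σα_j = 14 for every i; S^SO = 56.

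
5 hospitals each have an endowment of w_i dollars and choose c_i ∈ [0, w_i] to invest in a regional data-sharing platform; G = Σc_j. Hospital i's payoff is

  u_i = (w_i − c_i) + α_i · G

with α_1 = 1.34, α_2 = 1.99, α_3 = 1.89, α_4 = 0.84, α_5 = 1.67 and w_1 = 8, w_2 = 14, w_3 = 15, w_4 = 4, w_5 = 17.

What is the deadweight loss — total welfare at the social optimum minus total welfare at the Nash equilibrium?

∂u_i/∂c_i = α_i − 1, so hospital i contributes w_i if α_i > 1, else 0.
α_i > 1 for i ∈ {1, 2, 3, 5}; NE contributions (8, 14, 15, 0, 17), G = 54.
W^NE = Σw_i − G^NE + (Σα_i)·G^NE = 58 + 6.73·54 = 421.42.
Planner: ∂(Σu_j)/∂c_i = Σα_j − 1 = 6.73 > 0, so everyone contributes w_i; G^SO = 58, W^SO = 58 + 6.73·58 = 448.34.
Deadweight loss = 26.92.

26.92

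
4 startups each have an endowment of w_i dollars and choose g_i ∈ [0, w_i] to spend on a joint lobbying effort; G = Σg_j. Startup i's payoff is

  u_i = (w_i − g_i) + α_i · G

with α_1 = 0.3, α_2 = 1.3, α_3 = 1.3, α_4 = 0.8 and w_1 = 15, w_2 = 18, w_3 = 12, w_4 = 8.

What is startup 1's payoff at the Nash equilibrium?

24

∂u_i/∂g_i = α_i − 1, so startup i contributes w_i if α_i > 1, else 0.
α_i > 1 for i ∈ {2, 3}; NE contributions (0, 18, 12, 0), G = 30.
u_1 = (15 − 0) + 0.3·30 = 24.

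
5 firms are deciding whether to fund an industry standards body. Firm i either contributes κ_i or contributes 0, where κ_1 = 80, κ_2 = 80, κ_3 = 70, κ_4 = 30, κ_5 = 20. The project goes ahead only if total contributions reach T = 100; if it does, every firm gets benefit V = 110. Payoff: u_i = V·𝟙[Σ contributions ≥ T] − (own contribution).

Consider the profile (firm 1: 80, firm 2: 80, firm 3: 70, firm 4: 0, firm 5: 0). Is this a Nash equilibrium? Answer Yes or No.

Total = 230 ≥ 100: provided.
Firm 1 (pledges 80, payoff 30): dropping to 0 → total 150, payoff 110. Profitable deviation.

No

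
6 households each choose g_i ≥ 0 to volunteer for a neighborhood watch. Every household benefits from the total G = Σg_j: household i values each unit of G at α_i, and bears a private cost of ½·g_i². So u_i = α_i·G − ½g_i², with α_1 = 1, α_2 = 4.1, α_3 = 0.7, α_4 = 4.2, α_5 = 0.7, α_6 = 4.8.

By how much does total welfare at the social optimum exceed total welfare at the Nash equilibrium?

510.235

Household i's FOC: ∂u_i/∂g_i = α_i − g_i = 0, so g_i* = α_i.
NE contributions = (1, 4.1, 0.7, 4.2, 0.7, 4.8); G = 15.5.
W^NE = (Σα)·G − ½Σα_i² = 15.5² − ½·59.47 = 210.515.
Planner sets g_i = Σα_j = 15.5 for every i, so G^SO = 6·15.5 = 93.
W^SO = (Σα)·G^SO − ½·6·(Σα)² = (6/2)·15.5² = 720.75.
Deadweight loss = W^SO − W^NE = 510.235.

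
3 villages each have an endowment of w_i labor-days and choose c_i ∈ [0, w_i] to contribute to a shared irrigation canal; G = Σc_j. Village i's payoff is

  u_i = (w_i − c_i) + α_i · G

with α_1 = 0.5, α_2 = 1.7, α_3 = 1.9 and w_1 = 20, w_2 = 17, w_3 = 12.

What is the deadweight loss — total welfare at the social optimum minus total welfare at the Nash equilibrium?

62

∂u_i/∂c_i = α_i − 1, so village i contributes w_i if α_i > 1, else 0.
α_i > 1 for i ∈ {2, 3}; NE contributions (0, 17, 12), G = 29.
W^NE = Σw_i − G^NE + (Σα_i)·G^NE = 49 + 3.1·29 = 138.9.
Planner: ∂(Σu_j)/∂c_i = Σα_j − 1 = 3.1 > 0, so everyone contributes w_i; G^SO = 49, W^SO = 49 + 3.1·49 = 200.9.
Deadweight loss = 62.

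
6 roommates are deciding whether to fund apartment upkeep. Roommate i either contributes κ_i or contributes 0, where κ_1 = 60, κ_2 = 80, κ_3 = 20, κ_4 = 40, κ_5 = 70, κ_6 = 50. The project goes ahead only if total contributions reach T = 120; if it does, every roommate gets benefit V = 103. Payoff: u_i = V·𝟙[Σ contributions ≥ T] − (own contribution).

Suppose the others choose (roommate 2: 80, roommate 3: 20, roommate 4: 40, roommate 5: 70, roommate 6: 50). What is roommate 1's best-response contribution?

Others' total = 260 ≥ 120; contributing adds cost 60 for no extra benefit.
Best response: 0.

0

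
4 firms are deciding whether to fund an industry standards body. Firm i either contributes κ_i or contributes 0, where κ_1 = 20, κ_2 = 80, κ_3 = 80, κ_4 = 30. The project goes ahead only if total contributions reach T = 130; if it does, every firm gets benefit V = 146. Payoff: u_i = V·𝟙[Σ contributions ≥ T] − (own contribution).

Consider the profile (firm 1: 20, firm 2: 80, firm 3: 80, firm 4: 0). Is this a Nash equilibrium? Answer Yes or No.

No

Total = 180 ≥ 130: provided.
Firm 1 (pledges 20, payoff 126): dropping to 0 → total 160, payoff 146. Profitable deviation.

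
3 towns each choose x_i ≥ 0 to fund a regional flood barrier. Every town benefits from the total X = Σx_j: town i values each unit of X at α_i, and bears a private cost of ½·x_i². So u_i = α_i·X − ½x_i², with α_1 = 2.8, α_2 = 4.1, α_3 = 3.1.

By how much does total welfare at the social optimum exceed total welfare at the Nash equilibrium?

Town i's FOC: ∂u_i/∂x_i = α_i − x_i = 0, so x_i* = α_i.
NE contributions = (2.8, 4.1, 3.1); X = 10.
W^NE = (Σα)·X − ½Σα_i² = 10² − ½·34.26 = 82.87.
Planner sets x_i = Σα_j = 10 for every i, so X^SO = 3·10 = 30.
W^SO = (Σα)·X^SO − ½·3·(Σα)² = (3/2)·10² = 150.
Deadweight loss = W^SO − W^NE = 67.13.

67.13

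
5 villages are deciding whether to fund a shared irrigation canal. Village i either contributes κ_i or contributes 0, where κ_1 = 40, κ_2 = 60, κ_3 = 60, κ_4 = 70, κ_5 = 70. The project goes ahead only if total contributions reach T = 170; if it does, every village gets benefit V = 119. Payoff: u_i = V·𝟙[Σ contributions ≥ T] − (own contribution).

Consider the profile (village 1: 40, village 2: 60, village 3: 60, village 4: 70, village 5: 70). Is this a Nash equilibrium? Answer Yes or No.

No

Total = 300 ≥ 170: provided.
Village 1 (pledges 40, payoff 79): dropping to 0 → total 260, payoff 119. Profitable deviation.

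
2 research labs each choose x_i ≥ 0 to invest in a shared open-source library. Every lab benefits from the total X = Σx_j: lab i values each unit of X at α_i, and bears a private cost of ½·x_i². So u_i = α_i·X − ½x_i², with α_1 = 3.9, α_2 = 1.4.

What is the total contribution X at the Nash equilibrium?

5.3

Lab i's FOC: ∂u_i/∂x_i = α_i − x_i = 0, so x_i* = α_i.
NE contributions = (3.9, 1.4); X = 5.3.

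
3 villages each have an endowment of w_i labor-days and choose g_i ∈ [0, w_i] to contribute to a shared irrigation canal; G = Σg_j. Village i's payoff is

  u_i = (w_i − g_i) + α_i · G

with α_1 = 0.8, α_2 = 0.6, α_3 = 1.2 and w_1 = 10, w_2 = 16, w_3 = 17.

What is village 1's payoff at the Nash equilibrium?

∂u_i/∂g_i = α_i − 1, so village i contributes w_i if α_i > 1, else 0.
α_i > 1 for i ∈ {3}; NE contributions (0, 0, 17), G = 17.
u_1 = (10 − 0) + 0.8·17 = 23.6.

23.6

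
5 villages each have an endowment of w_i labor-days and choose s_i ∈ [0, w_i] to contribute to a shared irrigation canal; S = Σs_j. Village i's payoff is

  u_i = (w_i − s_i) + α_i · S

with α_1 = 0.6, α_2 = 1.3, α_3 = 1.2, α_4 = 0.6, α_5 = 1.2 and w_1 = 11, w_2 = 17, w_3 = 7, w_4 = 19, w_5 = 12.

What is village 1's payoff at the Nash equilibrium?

∂u_i/∂s_i = α_i − 1, so village i contributes w_i if α_i > 1, else 0.
α_i > 1 for i ∈ {2, 3, 5}; NE contributions (0, 17, 7, 0, 12), S = 36.
u_1 = (11 − 0) + 0.6·36 = 32.6.

32.6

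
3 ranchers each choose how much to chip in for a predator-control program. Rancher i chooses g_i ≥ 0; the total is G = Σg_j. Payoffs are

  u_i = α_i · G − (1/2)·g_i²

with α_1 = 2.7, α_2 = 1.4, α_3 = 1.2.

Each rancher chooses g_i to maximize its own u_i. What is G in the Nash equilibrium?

Rancher i's FOC: ∂u_i/∂g_i = α_i − g_i = 0, so g_i* = α_i.
NE contributions = (2.7, 1.4, 1.2); G = 5.3.

5.3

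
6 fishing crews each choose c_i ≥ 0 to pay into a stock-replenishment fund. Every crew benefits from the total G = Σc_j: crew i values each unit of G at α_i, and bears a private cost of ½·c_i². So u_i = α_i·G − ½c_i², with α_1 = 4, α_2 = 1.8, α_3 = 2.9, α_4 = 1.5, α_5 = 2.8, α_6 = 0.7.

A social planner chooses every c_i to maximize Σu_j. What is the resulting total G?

82.2

Planner FOC: ∂(Σu_j)/∂c_i = (Σα_j) − c_i = 0, so c_i^SO = Σα_j = 13.7 for every i; G^SO = 82.2.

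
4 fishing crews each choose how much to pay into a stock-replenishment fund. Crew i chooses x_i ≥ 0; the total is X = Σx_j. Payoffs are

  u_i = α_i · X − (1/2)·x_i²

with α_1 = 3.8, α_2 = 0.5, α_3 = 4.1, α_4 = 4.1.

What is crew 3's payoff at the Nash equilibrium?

Crew i's FOC: ∂u_i/∂x_i = α_i − x_i = 0, so x_i* = α_i.
NE contributions = (3.8, 0.5, 4.1, 4.1); X = 12.5.
u_3 = α_3·X − ½·(x_3)² = 4.1·12.5 − ½·4.1² = 42.845.

42.845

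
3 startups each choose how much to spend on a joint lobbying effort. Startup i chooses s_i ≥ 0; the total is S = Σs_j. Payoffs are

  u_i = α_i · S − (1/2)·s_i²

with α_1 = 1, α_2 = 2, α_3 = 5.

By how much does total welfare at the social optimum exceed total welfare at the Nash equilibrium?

Startup i's FOC: ∂u_i/∂s_i = α_i − s_i = 0, so s_i* = α_i.
NE contributions = (1, 2, 5); S = 8.
W^NE = (Σα)·S − ½Σα_i² = 8² − ½·30 = 49.
Planner sets s_i = Σα_j = 8 for every i, so S^SO = 3·8 = 24.
W^SO = (Σα)·S^SO − ½·3·(Σα)² = (3/2)·8² = 96.
Deadweight loss = W^SO − W^NE = 47.

47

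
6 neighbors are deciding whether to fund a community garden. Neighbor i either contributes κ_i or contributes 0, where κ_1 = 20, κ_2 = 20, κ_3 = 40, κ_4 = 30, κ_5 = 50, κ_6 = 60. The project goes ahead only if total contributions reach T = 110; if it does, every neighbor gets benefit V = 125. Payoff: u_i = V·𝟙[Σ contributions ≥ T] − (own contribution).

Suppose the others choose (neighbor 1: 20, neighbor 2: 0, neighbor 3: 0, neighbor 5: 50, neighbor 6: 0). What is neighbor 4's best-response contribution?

0

Others' total = 70. Even contributing 30 gives 100 < 110: no benefit either way.
Best response: 0.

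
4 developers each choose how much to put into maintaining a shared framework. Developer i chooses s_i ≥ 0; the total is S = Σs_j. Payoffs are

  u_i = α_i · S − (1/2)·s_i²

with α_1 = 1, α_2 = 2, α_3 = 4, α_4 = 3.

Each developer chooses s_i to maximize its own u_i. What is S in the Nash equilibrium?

Developer i's FOC: ∂u_i/∂s_i = α_i − s_i = 0, so s_i* = α_i.
NE contributions = (1, 2, 4, 3); S = 10.

10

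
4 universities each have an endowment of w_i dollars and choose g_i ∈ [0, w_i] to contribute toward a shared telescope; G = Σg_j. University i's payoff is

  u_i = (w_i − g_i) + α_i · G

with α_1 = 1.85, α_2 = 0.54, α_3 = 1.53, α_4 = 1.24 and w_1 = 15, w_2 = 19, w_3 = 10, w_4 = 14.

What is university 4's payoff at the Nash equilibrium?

∂u_i/∂g_i = α_i − 1, so university i contributes w_i if α_i > 1, else 0.
α_i > 1 for i ∈ {1, 3, 4}; NE contributions (15, 0, 10, 14), G = 39.
u_4 = (14 − 14) + 1.24·39 = 48.36.

48.36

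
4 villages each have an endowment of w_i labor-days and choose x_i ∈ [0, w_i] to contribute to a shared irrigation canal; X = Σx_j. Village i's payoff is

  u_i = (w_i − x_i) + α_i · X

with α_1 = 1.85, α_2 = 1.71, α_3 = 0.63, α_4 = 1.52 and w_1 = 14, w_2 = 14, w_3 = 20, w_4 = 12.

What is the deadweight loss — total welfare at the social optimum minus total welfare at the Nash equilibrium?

∂u_i/∂x_i = α_i − 1, so village i contributes w_i if α_i > 1, else 0.
α_i > 1 for i ∈ {1, 2, 4}; NE contributions (14, 14, 0, 12), X = 40.
W^NE = Σw_i − X^NE + (Σα_i)·X^NE = 60 + 4.71·40 = 248.4.
Planner: ∂(Σu_j)/∂x_i = Σα_j − 1 = 4.71 > 0, so everyone contributes w_i; X^SO = 60, W^SO = 60 + 4.71·60 = 342.6.
Deadweight loss = 94.2.

94.2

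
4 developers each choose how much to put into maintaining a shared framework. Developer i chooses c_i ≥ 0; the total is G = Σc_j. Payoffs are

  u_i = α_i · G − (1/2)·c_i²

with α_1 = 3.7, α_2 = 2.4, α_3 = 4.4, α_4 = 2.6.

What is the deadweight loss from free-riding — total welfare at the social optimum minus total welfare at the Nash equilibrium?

194.395

Developer i's FOC: ∂u_i/∂c_i = α_i − c_i = 0, so c_i* = α_i.
NE contributions = (3.7, 2.4, 4.4, 2.6); G = 13.1.
W^NE = (Σα)·G − ½Σα_i² = 13.1² − ½·45.57 = 148.825.
Planner sets c_i = Σα_j = 13.1 for every i, so G^SO = 4·13.1 = 52.4.
W^SO = (Σα)·G^SO − ½·4·(Σα)² = (4/2)·13.1² = 343.22.
Deadweight loss = W^SO − W^NE = 194.395.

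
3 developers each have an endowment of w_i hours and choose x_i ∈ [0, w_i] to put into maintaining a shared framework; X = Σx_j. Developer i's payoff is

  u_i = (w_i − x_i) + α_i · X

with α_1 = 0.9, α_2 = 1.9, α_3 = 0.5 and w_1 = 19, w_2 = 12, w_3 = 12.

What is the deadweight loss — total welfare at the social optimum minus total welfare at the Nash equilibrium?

71.3

∂u_i/∂x_i = α_i − 1, so developer i contributes w_i if α_i > 1, else 0.
α_i > 1 for i ∈ {2}; NE contributions (0, 12, 0), X = 12.
W^NE = Σw_i − X^NE + (Σα_i)·X^NE = 43 + 2.3·12 = 70.6.
Planner: ∂(Σu_j)/∂x_i = Σα_j − 1 = 2.3 > 0, so everyone contributes w_i; X^SO = 43, W^SO = 43 + 2.3·43 = 141.9.
Deadweight loss = 71.3.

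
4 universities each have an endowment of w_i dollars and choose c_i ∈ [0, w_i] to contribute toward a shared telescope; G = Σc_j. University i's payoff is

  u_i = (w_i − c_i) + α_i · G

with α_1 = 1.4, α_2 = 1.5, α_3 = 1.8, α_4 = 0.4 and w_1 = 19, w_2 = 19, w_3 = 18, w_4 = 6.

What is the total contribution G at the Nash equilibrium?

∂u_i/∂c_i = α_i − 1, so university i contributes w_i if α_i > 1, else 0.
α_i > 1 for i ∈ {1, 2, 3}; NE contributions (19, 19, 18, 0), G = 56.

56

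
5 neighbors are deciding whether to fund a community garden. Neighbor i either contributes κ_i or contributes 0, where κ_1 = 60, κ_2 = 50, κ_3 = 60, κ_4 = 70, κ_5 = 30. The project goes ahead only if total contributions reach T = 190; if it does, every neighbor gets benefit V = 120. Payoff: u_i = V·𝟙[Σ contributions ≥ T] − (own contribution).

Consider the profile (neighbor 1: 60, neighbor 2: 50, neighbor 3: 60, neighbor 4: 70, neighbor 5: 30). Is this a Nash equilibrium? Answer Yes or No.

Total = 270 ≥ 190: provided.
Neighbor 1 (pledges 60, payoff 60): dropping to 0 → total 210, payoff 120. Profitable deviation.

No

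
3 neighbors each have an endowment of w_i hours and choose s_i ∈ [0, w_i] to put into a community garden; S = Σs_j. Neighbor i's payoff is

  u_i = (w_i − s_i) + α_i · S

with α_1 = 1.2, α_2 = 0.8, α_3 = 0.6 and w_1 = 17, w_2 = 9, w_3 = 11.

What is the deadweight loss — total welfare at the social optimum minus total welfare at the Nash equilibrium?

∂u_i/∂s_i = α_i − 1, so neighbor i contributes w_i if α_i > 1, else 0.
α_i > 1 for i ∈ {1}; NE contributions (17, 0, 0), S = 17.
W^NE = Σw_i − S^NE + (Σα_i)·S^NE = 37 + 1.6·17 = 64.2.
Planner: ∂(Σu_j)/∂s_i = Σα_j − 1 = 1.6 > 0, so everyone contributes w_i; S^SO = 37, W^SO = 37 + 1.6·37 = 96.2.
Deadweight loss = 32.

32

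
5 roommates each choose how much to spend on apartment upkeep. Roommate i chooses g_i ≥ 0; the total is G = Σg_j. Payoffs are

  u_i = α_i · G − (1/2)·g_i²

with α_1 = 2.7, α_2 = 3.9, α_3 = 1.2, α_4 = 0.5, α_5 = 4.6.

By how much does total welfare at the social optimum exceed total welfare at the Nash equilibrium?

Roommate i's FOC: ∂u_i/∂g_i = α_i − g_i = 0, so g_i* = α_i.
NE contributions = (2.7, 3.9, 1.2, 0.5, 4.6); G = 12.9.
W^NE = (Σα)·G − ½Σα_i² = 12.9² − ½·45.35 = 143.735.
Planner sets g_i = Σα_j = 12.9 for every i, so G^SO = 5·12.9 = 64.5.
W^SO = (Σα)·G^SO − ½·5·(Σα)² = (5/2)·12.9² = 416.025.
Deadweight loss = W^SO − W^NE = 272.29.

272.29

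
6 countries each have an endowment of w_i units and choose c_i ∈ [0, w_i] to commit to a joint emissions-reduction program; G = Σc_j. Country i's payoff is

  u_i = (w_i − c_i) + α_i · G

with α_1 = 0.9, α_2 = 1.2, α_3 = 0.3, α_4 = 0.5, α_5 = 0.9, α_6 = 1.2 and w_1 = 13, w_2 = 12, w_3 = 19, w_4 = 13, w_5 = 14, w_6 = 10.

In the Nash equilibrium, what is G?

22

∂u_i/∂c_i = α_i − 1, so country i contributes w_i if α_i > 1, else 0.
α_i > 1 for i ∈ {2, 6}; NE contributions (0, 12, 0, 0, 0, 10), G = 22.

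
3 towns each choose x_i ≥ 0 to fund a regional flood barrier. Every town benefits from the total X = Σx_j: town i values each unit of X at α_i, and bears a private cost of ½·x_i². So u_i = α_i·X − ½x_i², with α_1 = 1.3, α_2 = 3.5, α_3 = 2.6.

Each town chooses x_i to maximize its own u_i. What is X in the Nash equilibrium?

Town i's FOC: ∂u_i/∂x_i = α_i − x_i = 0, so x_i* = α_i.
NE contributions = (1.3, 3.5, 2.6); X = 7.4.

7.4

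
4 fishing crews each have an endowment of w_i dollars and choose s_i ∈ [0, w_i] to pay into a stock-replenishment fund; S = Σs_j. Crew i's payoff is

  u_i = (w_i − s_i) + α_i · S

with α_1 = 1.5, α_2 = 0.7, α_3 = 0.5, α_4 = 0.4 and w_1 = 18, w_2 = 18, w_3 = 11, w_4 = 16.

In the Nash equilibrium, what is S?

18

∂u_i/∂s_i = α_i − 1, so crew i contributes w_i if α_i > 1, else 0.
α_i > 1 for i ∈ {1}; NE contributions (18, 0, 0, 0), S = 18.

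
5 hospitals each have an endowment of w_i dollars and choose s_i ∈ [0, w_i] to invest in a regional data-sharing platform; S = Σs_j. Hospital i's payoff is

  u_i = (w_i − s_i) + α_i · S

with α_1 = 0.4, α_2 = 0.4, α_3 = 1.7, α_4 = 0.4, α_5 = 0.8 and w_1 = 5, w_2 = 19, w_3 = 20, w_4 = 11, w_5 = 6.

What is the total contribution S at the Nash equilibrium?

20

∂u_i/∂s_i = α_i − 1, so hospital i contributes w_i if α_i > 1, else 0.
α_i > 1 for i ∈ {3}; NE contributions (0, 0, 20, 0, 0), S = 20.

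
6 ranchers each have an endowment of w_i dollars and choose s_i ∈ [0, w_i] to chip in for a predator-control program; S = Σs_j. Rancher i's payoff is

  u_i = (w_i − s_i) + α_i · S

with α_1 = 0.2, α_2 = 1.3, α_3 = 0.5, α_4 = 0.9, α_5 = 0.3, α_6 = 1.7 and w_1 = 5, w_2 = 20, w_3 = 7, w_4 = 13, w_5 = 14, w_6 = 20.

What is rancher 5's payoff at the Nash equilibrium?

∂u_i/∂s_i = α_i − 1, so rancher i contributes w_i if α_i > 1, else 0.
α_i > 1 for i ∈ {2, 6}; NE contributions (0, 20, 0, 0, 0, 20), S = 40.
u_5 = (14 − 0) + 0.3·40 = 26.

26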